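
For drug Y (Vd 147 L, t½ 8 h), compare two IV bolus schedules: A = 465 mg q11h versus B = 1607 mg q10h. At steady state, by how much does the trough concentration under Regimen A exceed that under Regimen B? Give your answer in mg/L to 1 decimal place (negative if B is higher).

Regimen A: f = (1/2)^(11/8) ≈ 0.3856; Cmin,ss = (465/147)·f/(1−f) ≈ 1.985 mg/L.
Regimen B: f = (1/2)^(10/8) ≈ 0.4204; Cmin,ss = (1607/147)·f/(1−f) ≈ 7.929 mg/L.
Difference ≈ 1.985 − 7.929 ≈ -5.944 mg/L.

-5.9 mg/L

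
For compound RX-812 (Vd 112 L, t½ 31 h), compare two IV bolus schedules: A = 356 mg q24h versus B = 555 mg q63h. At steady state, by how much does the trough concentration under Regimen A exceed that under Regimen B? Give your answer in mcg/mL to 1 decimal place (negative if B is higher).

Regimen A: f = (1/2)^(24/31) ≈ 0.5847; Cmin,ss = (356/112)·f/(1−f) ≈ 4.475 mcg/mL.
Regimen B: f = (1/2)^(63/31) ≈ 0.2445; Cmin,ss = (555/112)·f/(1−f) ≈ 1.604 mcg/mL.
Difference ≈ 4.475 − 1.604 ≈ 2.871 mcg/mL.

2.9 mcg/mL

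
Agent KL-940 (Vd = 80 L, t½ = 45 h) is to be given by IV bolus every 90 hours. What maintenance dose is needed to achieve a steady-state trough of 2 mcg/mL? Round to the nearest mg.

τ/t½ = 90/45 ≈ 2, so f = (1/2)^(90/45) ≈ 0.250000.
Cmin,ss = (D/Vd)·f/(1−f), so D = Cmin,ss·Vd·(1−f)/f.
D = 2 × 80 × (1−f)/f ≈ 2 × 80 × 3.00000 ≈ 480.00 mg.

480 mg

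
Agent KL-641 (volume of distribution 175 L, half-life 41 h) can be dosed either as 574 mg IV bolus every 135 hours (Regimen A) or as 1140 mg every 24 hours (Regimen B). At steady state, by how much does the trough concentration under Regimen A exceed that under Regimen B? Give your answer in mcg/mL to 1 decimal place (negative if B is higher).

-12.6 mcg/mL

Regimen A: f = (1/2)^(135/41) ≈ 0.1020; Cmin,ss = (574/175)·f/(1−f) ≈ 0.373 mcg/mL.
Regimen B: f = (1/2)^(24/41) ≈ 0.6665; Cmin,ss = (1140/175)·f/(1−f) ≈ 13.019 mcg/mL.
Difference ≈ 0.373 − 13.019 ≈ -12.646 mcg/mL.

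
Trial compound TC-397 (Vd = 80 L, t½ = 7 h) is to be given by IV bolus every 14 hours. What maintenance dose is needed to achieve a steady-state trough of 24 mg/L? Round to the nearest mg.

5760 mg

τ/t½ = 14/7 ≈ 2, so f = (1/2)^(14/7) ≈ 0.250000.
Cmin,ss = (D/Vd)·f/(1−f), so D = Cmin,ss·Vd·(1−f)/f.
D = 24 × 80 × (1−f)/f ≈ 24 × 80 × 3.00000 ≈ 5760.00 mg.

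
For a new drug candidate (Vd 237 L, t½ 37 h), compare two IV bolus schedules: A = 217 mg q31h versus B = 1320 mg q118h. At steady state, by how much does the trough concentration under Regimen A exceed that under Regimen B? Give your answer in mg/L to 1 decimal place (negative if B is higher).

0.5 mg/L

Regimen A: f = (1/2)^(31/37) ≈ 0.5595; Cmin,ss = (217/237)·f/(1−f) ≈ 1.163 mg/L.
Regimen B: f = (1/2)^(118/37) ≈ 0.1096; Cmin,ss = (1320/237)·f/(1−f) ≈ 0.686 mg/L.
Difference ≈ 1.163 − 0.686 ≈ 0.477 mg/L.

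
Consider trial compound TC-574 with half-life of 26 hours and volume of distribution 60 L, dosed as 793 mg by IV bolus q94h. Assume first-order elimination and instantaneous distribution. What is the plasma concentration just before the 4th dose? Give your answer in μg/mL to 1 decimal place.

1.2 μg/mL

f = (1/2)^(τ/t½) = (1/2)^(94/26) ≈ 0.0816.
C₀ = D/Vd = 793/60 ≈ 13.217 μg/mL.
Before the 4th dose, 3 doses have been given. Superposition: Cmin = C₀·(f + f² + … + f^3).
≈ 13.217 × (0.0816 + 0.0067 + 0.0005) ≈ 13.217 × 0.0888 ≈ 1.174 μg/mL.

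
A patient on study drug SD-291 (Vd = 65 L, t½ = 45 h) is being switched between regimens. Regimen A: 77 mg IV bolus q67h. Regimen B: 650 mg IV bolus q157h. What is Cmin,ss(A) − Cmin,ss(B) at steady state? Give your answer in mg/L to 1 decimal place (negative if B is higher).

-0.3 mg/L

Regimen A: f = (1/2)^(67/45) ≈ 0.3563; Cmin,ss = (77/65)·f/(1−f) ≈ 0.656 mg/L.
Regimen B: f = (1/2)^(157/45) ≈ 0.0891; Cmin,ss = (650/65)·f/(1−f) ≈ 0.978 mg/L.
Difference ≈ 0.656 − 0.978 ≈ -0.322 mg/L.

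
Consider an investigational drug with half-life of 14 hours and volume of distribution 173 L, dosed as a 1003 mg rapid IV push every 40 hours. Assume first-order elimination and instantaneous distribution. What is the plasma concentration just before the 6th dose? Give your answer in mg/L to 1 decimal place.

0.9 mg/L

f = (1/2)^(τ/t½) = (1/2)^(40/14) ≈ 0.1380.
C₀ = D/Vd = 1003/173 ≈ 5.798 mg/L.
Before the 6th dose, 5 doses have been given. Superposition: Cmin = C₀·(f + f² + … + f^5).
≈ 5.798 × (0.1380 + 0.0190 + 0.0026 + 0.0004 + 0.0001) ≈ 5.798 × 0.1601 ≈ 0.928 mg/L.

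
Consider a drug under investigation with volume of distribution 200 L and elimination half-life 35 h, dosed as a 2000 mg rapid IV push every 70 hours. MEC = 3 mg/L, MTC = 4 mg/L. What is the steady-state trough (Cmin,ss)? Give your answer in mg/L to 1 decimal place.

τ = 70 h = 2 half-lives, so f = (1/2)^2 = 0.25.
Accumulation ratio R = 1/(1 − f) = 1/0.75 = 4/3.
Single-dose peak C₀ = D/Vd = 2000/200 = 10 mg/L.
Steady-state peak Cmax,ss = C₀·R = 10 × 4/3 ≈ 13.333 mg/L.
Steady-state trough Cmin,ss = Cmax,ss·f ≈ 13.333 × 0.25 ≈ 3.333 mg/L.
Trough 3.3 mg/L vs MEC 3 mg/L: adequate.

3.3 mg/L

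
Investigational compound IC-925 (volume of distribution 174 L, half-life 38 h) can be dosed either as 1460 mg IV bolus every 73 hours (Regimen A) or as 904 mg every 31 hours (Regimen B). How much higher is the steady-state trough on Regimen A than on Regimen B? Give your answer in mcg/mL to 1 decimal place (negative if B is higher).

-3.8 mcg/mL

Regimen A: f = (1/2)^(73/38) ≈ 0.2641; Cmin,ss = (1460/174)·f/(1−f) ≈ 3.011 mcg/mL.
Regimen B: f = (1/2)^(31/38) ≈ 0.5681; Cmin,ss = (904/174)·f/(1−f) ≈ 6.834 mcg/mL.
Difference ≈ 3.011 − 6.834 ≈ -3.823 mcg/mL.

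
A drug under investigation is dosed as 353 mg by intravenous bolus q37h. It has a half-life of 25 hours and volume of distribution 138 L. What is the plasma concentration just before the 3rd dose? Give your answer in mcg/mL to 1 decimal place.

f = (1/2)^(τ/t½) = (1/2)^(37/25) ≈ 0.3585.
C₀ = D/Vd = 353/138 ≈ 2.558 mcg/mL.
Before the 3rd dose, 2 doses have been given. Superposition: Cmin = C₀·(f + f²).
≈ 2.558 × (0.3585 + 0.1285) ≈ 2.558 × 0.4870 ≈ 1.246 mcg/mL.

1.2 mcg/mL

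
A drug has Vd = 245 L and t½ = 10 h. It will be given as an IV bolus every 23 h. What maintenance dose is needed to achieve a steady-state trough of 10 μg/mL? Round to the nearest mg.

τ/t½ = 23/10 ≈ 2.3, so f = (1/2)^(23/10) ≈ 0.203063.
Cmin,ss = (D/Vd)·f/(1−f), so D = Cmin,ss·Vd·(1−f)/f.
D = 10 × 245 × (1−f)/f ≈ 10 × 245 × 3.92458 ≈ 9615.22 mg.

9615 mg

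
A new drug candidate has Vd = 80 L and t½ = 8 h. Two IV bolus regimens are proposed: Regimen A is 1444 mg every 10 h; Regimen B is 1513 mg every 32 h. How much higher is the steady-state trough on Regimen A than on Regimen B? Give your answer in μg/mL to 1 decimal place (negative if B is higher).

Regimen A: f = (1/2)^(10/8) ≈ 0.4204; Cmin,ss = (1444/80)·f/(1−f) ≈ 13.092 μg/mL.
Regimen B: f = (1/2)^(32/8) ≈ 0.0625; Cmin,ss = (1513/80)·f/(1−f) ≈ 1.261 μg/mL.
Difference ≈ 13.092 − 1.261 ≈ 11.831 μg/mL.

11.8 μg/mL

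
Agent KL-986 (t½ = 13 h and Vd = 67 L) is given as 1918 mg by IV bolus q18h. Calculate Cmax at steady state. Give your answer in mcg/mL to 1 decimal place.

k = ln2/t½ = ln2/13 ≈ 0.053319 h⁻¹; fraction remaining f = e^(−kτ) = e^(−0.053319×18) ≈ 0.3830.
At steady state, accumulation factor R = 1/(1 − e^(−kτ)) ≈ 1.6207.
Single-dose peak C₀ = D/Vd = 1918/67 ≈ 28.627 mcg/mL.
Cmax,ss = C₀/(1 − f) ≈ 28.627/0.6170 ≈ 46.397 mcg/mL.

46.4 mcg/mL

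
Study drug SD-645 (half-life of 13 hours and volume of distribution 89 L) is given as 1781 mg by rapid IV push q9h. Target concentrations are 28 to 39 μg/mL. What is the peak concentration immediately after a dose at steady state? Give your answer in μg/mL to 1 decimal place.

52.5 μg/mL

Over one 9-h interval, 9/13 ≈ 0.69231 half-lives elapse, leaving f ≈ 0.6189 of each dose.
Accumulation ratio R = 1/(1 − f) ≈ 1/0.3811 ≈ 2.6240.
Each bolus raises the concentration by D/Vd = 1781/89 ≈ 20.011 μg/mL.
Cmax,ss = C₀/(1 − f) ≈ 20.011/0.3811 ≈ 52.509 μg/mL.
Peak 52.5 μg/mL vs MTC 39 μg/mL: exceeds toxic threshold.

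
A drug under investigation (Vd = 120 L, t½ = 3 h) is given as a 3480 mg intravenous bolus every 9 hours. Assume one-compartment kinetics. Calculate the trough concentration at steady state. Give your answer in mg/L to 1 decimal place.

4.1 mg/L

The dosing interval is 3 half-lives, so f = 2^(−3) = 0.125.
Accumulation ratio R = 1/(1 − f) = 1/0.875 = 8/7.
Single-dose peak C₀ = D/Vd = 3480/120 = 29 mg/L.
Steady-state peak Cmax,ss = C₀·R = 29 × 8/7 ≈ 33.143 mg/L.
Steady-state trough Cmin,ss = Cmax,ss·f ≈ 33.143 × 0.125 ≈ 4.143 mg/L.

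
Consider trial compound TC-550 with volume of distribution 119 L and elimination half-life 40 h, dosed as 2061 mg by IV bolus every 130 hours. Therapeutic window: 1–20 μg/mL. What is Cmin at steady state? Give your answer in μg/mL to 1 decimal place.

k = ln2/t½ = ln2/40 ≈ 0.017329 h⁻¹; fraction remaining f = e^(−kτ) = e^(−0.017329×130) ≈ 0.1051.
Single-dose peak C₀ = D/Vd = 2061/119 ≈ 17.319 μg/mL.
Steady-state trough Cmin,ss = C₀·f/(1−f) ≈ 17.319 × 0.1051/0.8949 ≈ 2.034 μg/mL.
Trough 2.0 μg/mL vs MEC 1 μg/mL: adequate.

2.0 μg/mL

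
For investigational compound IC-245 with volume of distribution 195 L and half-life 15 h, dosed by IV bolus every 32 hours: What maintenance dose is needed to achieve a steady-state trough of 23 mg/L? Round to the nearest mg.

15192 mg

τ/t½ = 32/15 ≈ 2.1333, so f = (1/2)^(32/15) ≈ 0.227931.
Cmin,ss = (D/Vd)·f/(1−f), so D = Cmin,ss·Vd·(1−f)/f.
D = 23 × 195 × (1−f)/f ≈ 23 × 195 × 3.38729 ≈ 15192.00 mg.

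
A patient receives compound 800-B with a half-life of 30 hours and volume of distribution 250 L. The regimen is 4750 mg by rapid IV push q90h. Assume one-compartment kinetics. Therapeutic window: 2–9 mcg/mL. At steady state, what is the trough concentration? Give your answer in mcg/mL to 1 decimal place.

2.7 mcg/mL

The dosing interval is 3 half-lives, so f = 2^(−3) = 0.125.
At steady state, R = 1/(1 − 0.125) = 8/7.
Single-dose peak C₀ = D/Vd = 4750/250 = 19 mcg/mL.
Steady-state peak Cmax,ss = C₀·R = 19 × 8/7 ≈ 21.714 mcg/mL.
Steady-state trough Cmin,ss = Cmax,ss·f ≈ 21.714 × 0.125 ≈ 2.714 mcg/mL.
Trough 2.7 mcg/mL vs MEC 2 mcg/mL: adequate.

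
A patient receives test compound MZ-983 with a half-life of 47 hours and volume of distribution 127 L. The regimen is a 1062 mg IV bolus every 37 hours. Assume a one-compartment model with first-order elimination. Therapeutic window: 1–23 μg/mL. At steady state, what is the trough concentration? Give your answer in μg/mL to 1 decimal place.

11.5 μg/mL

Over one 37-h interval, 37/47 ≈ 0.78723 half-lives elapse, leaving f ≈ 0.5795 of each dose.
Accumulation ratio R = 1/(1 − f) ≈ 1/0.4205 ≈ 2.3781.
Single-dose peak C₀ = D/Vd = 1062/127 ≈ 8.362 μg/mL.
Steady-state peak Cmax,ss = C₀·R ≈ 8.362 × 2.3781 ≈ 19.886 μg/mL.
One interval later, Cmin,ss = Cmax,ss·e^(−kτ) ≈ 19.886 × 0.5795 ≈ 11.524 μg/mL.
Trough 11.5 μg/mL vs MEC 1 μg/mL: adequate.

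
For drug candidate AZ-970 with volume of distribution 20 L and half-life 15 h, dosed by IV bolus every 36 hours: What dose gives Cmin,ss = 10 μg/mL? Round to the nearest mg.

856 mg

τ/t½ = 36/15 ≈ 2.4, so f = (1/2)^(36/15) ≈ 0.189465.
Cmin,ss = (D/Vd)·f/(1−f), so D = Cmin,ss·Vd·(1−f)/f.
D = 10 × 20 × (1−f)/f ≈ 10 × 20 × 4.27802 ≈ 855.60 mg.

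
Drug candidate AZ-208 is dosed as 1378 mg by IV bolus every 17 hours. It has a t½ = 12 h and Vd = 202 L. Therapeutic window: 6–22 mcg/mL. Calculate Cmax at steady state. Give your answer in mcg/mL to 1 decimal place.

τ/t½ = 17/12 ≈ 1.4167, so fraction remaining f = (1/2)^(17/12) ≈ 0.3746.
Accumulation ratio R = 1/(1 − f) ≈ 1/0.6254 ≈ 1.5990.
Single-dose peak C₀ = D/Vd = 1378/202 ≈ 6.822 mcg/mL.
Steady-state peak Cmax,ss = C₀·R ≈ 6.822 × 1.5990 ≈ 10.908 mcg/mL.
Peak 10.9 mcg/mL vs MTC 22 mcg/mL: below toxic threshold.

10.9 mcg/mL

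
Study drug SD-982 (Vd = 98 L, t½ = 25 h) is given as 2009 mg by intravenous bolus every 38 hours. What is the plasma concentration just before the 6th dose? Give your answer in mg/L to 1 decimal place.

f = (1/2)^(τ/t½) = (1/2)^(38/25) ≈ 0.3487.
C₀ = D/Vd = 2009/98 ≈ 20.500 mg/L.
Before the 6th dose, 5 doses have been given. Superposition: Cmin = C₀·(f + f² + … + f^5).
≈ 20.500 × (0.3487 + 0.1216 + 0.0424 + 0.0148 + 0.0052) ≈ 20.500 × 0.5327 ≈ 10.920 mg/L.

10.9 mg/L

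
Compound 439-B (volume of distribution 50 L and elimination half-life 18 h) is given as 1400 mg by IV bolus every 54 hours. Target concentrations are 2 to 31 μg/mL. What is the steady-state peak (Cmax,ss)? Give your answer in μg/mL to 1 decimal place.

τ = 54 h = 3 half-lives, so f = (1/2)^3 = 0.125.
At steady state, R = 1/(1 − 0.125) = 8/7.
Single-dose peak C₀ = D/Vd = 1400/50 = 28 μg/mL.
Steady-state peak Cmax,ss = C₀·R = 28 × 8/7 ≈ 32.000 μg/mL.
Peak 32.0 μg/mL vs MTC 31 μg/mL: exceeds toxic threshold.

32.0 μg/mL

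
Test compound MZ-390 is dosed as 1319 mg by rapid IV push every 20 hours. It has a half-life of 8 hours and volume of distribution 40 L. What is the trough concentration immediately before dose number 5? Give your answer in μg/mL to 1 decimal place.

7.1 μg/mL

f = (1/2)^(τ/t½) = (1/2)^(20/8) ≈ 0.1768.
C₀ = D/Vd = 1319/40 ≈ 32.975 μg/mL.
Before the 5th dose, 4 doses have been given. Superposition: Cmin = C₀·(f + f² + … + f^4).
≈ 32.975 × (0.1768 + 0.0313 + 0.0055 + 0.0010) ≈ 32.975 × 0.2146 ≈ 7.076 μg/mL.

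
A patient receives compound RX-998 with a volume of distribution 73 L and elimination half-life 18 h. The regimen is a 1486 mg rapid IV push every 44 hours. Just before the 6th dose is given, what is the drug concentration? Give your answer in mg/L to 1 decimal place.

f = (1/2)^(τ/t½) = (1/2)^(44/18) ≈ 0.1837.
C₀ = D/Vd = 1486/73 ≈ 20.356 mg/L.
Before the 6th dose, 5 doses have been given. Superposition: Cmin = C₀·(f + f² + … + f^5).
≈ 20.356 × (0.1837 + 0.0337 + 0.0062 + 0.0011 + 0.0002) ≈ 20.356 × 0.2249 ≈ 4.578 mg/L.

4.6 mg/L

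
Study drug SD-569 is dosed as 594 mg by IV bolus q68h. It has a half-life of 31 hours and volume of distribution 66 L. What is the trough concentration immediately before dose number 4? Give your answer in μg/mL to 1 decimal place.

2.5 μg/mL

f = (1/2)^(τ/t½) = (1/2)^(68/31) ≈ 0.2186.
C₀ = D/Vd = 594/66 ≈ 9.000 μg/mL.
Before the 4th dose, 3 doses have been given. Superposition: Cmin = C₀·(f + f² + … + f^3).
≈ 9.000 × (0.2186 + 0.0478 + 0.0104) ≈ 9.000 × 0.2768 ≈ 2.491 μg/mL.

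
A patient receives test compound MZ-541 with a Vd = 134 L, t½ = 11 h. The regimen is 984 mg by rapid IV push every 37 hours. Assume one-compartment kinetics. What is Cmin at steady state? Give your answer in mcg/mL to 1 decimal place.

τ/t½ = 37/11 ≈ 3.3636, so fraction remaining f = (1/2)^(37/11) ≈ 0.0972.
At steady state, accumulation factor R = 1/(1 − e^(−kτ)) ≈ 1.1077.
Single-dose peak C₀ = D/Vd = 984/134 ≈ 7.343 mcg/mL.
Cmax,ss = C₀/(1 − f) ≈ 7.343/0.9028 ≈ 8.134 mcg/mL.
One interval later, Cmin,ss = Cmax,ss·e^(−kτ) ≈ 8.134 × 0.0972 ≈ 0.791 mcg/mL.

0.8 mcg/mL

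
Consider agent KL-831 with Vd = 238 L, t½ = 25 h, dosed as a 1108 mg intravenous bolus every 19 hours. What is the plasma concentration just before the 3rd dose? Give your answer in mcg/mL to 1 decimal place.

4.4 mcg/mL

f = (1/2)^(τ/t½) = (1/2)^(19/25) ≈ 0.5905.
C₀ = D/Vd = 1108/238 ≈ 4.655 mcg/mL.
Before the 3rd dose, 2 doses have been given. Superposition: Cmin = C₀·(f + f²).
≈ 4.655 × (0.5905 + 0.3487) ≈ 4.655 × 0.9392 ≈ 4.372 mcg/mL.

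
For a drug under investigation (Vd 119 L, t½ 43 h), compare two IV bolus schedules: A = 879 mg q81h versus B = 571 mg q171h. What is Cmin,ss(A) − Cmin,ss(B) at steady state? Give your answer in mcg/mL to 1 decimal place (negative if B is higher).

2.4 mcg/mL

Regimen A: f = (1/2)^(81/43) ≈ 0.2710; Cmin,ss = (879/119)·f/(1−f) ≈ 2.746 mcg/mL.
Regimen B: f = (1/2)^(171/43) ≈ 0.0635; Cmin,ss = (571/119)·f/(1−f) ≈ 0.325 mcg/mL.
Difference ≈ 2.746 − 0.325 ≈ 2.421 mcg/mL.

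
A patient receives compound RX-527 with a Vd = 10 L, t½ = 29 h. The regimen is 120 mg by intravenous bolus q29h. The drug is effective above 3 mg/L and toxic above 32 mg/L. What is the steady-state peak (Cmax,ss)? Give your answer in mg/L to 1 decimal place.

τ = 29 h = 1 half-life, so f = (1/2)^1 = 0.5.
Accumulation ratio R = 1/(1 − f) = 1/0.5 = 2/1.
Single-dose peak C₀ = D/Vd = 120/10 = 12 mg/L.
Steady-state peak Cmax,ss = C₀·R = 12 × 2/1 ≈ 24.000 mg/L.
Peak 24.0 mg/L vs MTC 32 mg/L: below toxic threshold.

24.0 mg/L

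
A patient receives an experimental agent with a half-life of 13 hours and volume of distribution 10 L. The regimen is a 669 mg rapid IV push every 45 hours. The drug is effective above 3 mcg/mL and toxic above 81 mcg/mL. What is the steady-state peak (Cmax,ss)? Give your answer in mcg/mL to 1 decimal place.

73.6 mcg/mL

Over one 45-h interval, 45/13 ≈ 3.4615 half-lives elapse, leaving f ≈ 0.0908 of each dose.
Accumulation ratio R = 1/(1 − f) ≈ 1/0.9092 ≈ 1.0999.
Each bolus raises the concentration by D/Vd = 669/10 ≈ 66.900 mcg/mL.
Cmax,ss = C₀/(1 − f) ≈ 66.900/0.9092 ≈ 73.581 mcg/mL.
Peak 73.6 mcg/mL vs MTC 81 mcg/mL: below toxic threshold.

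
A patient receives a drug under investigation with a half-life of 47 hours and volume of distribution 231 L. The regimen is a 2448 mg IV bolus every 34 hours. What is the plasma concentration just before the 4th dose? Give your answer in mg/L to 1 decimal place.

12.7 mg/L

f = (1/2)^(τ/t½) = (1/2)^(34/47) ≈ 0.6057.
C₀ = D/Vd = 2448/231 ≈ 10.597 mg/L.
Before the 4th dose, 3 doses have been given. Superposition: Cmin = C₀·(f + f² + … + f^3).
≈ 10.597 × (0.6057 + 0.3669 + 0.2222) ≈ 10.597 × 1.1948 ≈ 12.661 mg/L.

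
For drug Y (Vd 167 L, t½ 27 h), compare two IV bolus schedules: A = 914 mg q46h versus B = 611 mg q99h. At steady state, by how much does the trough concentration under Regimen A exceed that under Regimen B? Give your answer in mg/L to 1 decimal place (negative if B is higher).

2.1 mg/L

Regimen A: f = (1/2)^(46/27) ≈ 0.3070; Cmin,ss = (914/167)·f/(1−f) ≈ 2.425 mg/L.
Regimen B: f = (1/2)^(99/27) ≈ 0.0787; Cmin,ss = (611/167)·f/(1−f) ≈ 0.313 mg/L.
Difference ≈ 2.425 − 0.313 ≈ 2.112 mg/L.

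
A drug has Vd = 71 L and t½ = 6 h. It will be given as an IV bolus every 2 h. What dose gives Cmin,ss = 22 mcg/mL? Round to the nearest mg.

τ/t½ = 2/6 ≈ 0.33333, so f = (1/2)^(2/6) ≈ 0.793701.
Cmin,ss = (D/Vd)·f/(1−f), so D = Cmin,ss·Vd·(1−f)/f.
D = 22 × 71 × (1−f)/f ≈ 22 × 71 × 0.25992 ≈ 406.00 mg.

406 mg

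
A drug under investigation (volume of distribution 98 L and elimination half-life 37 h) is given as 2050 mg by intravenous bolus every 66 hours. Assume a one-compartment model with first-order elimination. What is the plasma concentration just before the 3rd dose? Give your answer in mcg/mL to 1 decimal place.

7.8 mcg/mL

f = (1/2)^(τ/t½) = (1/2)^(66/37) ≈ 0.2904.
C₀ = D/Vd = 2050/98 ≈ 20.918 mcg/mL.
Before the 3rd dose, 2 doses have been given. Superposition: Cmin = C₀·(f + f²).
≈ 20.918 × (0.2904 + 0.0843) ≈ 20.918 × 0.3747 ≈ 7.838 mcg/mL.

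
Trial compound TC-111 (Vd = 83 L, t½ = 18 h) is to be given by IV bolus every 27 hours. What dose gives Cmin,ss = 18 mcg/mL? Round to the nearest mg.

2732 mg

τ/t½ = 27/18 ≈ 1.5, so f = (1/2)^(27/18) ≈ 0.353553.
Cmin,ss = (D/Vd)·f/(1−f), so D = Cmin,ss·Vd·(1−f)/f.
D = 18 × 83 × (1−f)/f ≈ 18 × 83 × 1.82843 ≈ 2731.67 mg.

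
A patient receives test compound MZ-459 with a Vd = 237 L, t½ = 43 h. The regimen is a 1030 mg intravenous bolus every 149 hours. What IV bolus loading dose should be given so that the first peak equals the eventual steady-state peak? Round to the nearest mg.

f = (1/2)^(149/43) ≈ 0.090552; accumulation ratio R = 1/(1−f) ≈ 1.09957.
Loading dose to hit Cmax,ss on first dose: D_load = D_maint·R ≈ 1030 × 1.09957 ≈ 1132.56 mg.

1133 mg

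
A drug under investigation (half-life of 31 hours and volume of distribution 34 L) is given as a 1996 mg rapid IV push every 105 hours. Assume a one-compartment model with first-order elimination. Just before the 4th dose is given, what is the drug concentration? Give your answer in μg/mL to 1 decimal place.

6.2 μg/mL

f = (1/2)^(τ/t½) = (1/2)^(105/31) ≈ 0.0956.
C₀ = D/Vd = 1996/34 ≈ 58.706 μg/mL.
Before the 4th dose, 3 doses have been given. Superposition: Cmin = C₀·(f + f² + … + f^3).
≈ 58.706 × (0.0956 + 0.0091 + 0.0009) ≈ 58.706 × 0.1056 ≈ 6.199 μg/mL.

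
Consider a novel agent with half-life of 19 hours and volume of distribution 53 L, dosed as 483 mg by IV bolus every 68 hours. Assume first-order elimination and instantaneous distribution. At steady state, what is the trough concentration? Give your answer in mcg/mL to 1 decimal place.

0.8 mcg/mL

Over one 68-h interval, 68/19 ≈ 3.5789 half-lives elapse, leaving f ≈ 0.0837 of each dose.
Accumulation ratio R = 1/(1 − f) ≈ 1/0.9163 ≈ 1.0913.
Single-dose peak C₀ = D/Vd = 483/53 ≈ 9.113 mcg/mL.
Steady-state peak Cmax,ss = C₀·R ≈ 9.113 × 1.0913 ≈ 9.945 mcg/mL.
One interval later, Cmin,ss = Cmax,ss·e^(−kτ) ≈ 9.945 × 0.0837 ≈ 0.832 mcg/mL.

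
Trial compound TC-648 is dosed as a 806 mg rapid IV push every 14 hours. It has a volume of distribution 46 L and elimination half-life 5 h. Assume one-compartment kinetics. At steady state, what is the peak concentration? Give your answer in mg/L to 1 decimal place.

20.5 mg/L

τ/t½ = 14/5 ≈ 2.8, so fraction remaining f = (1/2)^(14/5) ≈ 0.1436.
Accumulation ratio R = 1/(1 − f) ≈ 1/0.8564 ≈ 1.1677.
Single-dose peak C₀ = D/Vd = 806/46 ≈ 17.522 mg/L.
Cmax,ss = C₀/(1 − f) ≈ 17.522/0.8564 ≈ 20.460 mg/L.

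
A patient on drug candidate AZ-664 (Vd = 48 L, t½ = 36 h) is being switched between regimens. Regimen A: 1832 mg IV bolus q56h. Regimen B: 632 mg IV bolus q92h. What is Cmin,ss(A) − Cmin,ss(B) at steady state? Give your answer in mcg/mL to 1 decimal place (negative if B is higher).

17.0 mcg/mL

Regimen A: f = (1/2)^(56/36) ≈ 0.3402; Cmin,ss = (1832/48)·f/(1−f) ≈ 19.679 mcg/mL.
Regimen B: f = (1/2)^(92/36) ≈ 0.1701; Cmin,ss = (632/48)·f/(1−f) ≈ 2.699 mcg/mL.
Difference ≈ 19.679 − 2.699 ≈ 16.980 mcg/mL.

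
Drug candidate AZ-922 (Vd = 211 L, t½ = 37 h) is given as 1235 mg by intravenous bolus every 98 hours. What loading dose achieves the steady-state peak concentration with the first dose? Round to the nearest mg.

f = (1/2)^(98/37) ≈ 0.159469; accumulation ratio R = 1/(1−f) ≈ 1.18972.
Loading dose to hit Cmax,ss on first dose: D_load = D_maint·R ≈ 1235 × 1.18972 ≈ 1469.30 mg.

1469 mg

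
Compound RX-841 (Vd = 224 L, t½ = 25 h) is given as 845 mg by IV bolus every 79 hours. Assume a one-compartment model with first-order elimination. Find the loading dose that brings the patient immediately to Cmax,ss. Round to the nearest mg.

951 mg

f = (1/2)^(79/25) ≈ 0.111878; accumulation ratio R = 1/(1−f) ≈ 1.12597.
Loading dose to hit Cmax,ss on first dose: D_load = D_maint·R ≈ 845 × 1.12597 ≈ 951.44 mg.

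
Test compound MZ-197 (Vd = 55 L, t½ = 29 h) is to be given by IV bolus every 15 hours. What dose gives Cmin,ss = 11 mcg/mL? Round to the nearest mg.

τ/t½ = 15/29 ≈ 0.51724, so f = (1/2)^(15/29) ≈ 0.698707.
Cmin,ss = (D/Vd)·f/(1−f), so D = Cmin,ss·Vd·(1−f)/f.
D = 11 × 55 × (1−f)/f ≈ 11 × 55 × 0.43122 ≈ 260.89 mg.

261 mg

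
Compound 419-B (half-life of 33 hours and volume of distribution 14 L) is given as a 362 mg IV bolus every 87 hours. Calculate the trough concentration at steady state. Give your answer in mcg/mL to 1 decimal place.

Over one 87-h interval, 87/33 ≈ 2.6364 half-lives elapse, leaving f ≈ 0.1608 of each dose.
Single-dose peak C₀ = D/Vd = 362/14 ≈ 25.857 mcg/mL.
Steady-state trough Cmin,ss = C₀·f/(1−f) ≈ 25.857 × 0.1608/0.8392 ≈ 4.954 mcg/mL.

5.0 mcg/mL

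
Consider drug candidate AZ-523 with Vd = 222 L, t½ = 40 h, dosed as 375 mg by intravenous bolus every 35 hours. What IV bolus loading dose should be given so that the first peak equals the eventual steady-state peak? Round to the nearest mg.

f = (1/2)^(35/40) ≈ 0.545254; accumulation ratio R = 1/(1−f) ≈ 2.19903.
Loading dose to hit Cmax,ss on first dose: D_load = D_maint·R ≈ 375 × 2.19903 ≈ 824.64 mg.

825 mg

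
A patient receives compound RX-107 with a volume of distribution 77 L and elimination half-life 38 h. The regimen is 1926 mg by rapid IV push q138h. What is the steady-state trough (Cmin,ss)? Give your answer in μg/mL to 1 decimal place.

2.2 μg/mL

τ/t½ = 138/38 ≈ 3.6316, so fraction remaining f = (1/2)^(138/38) ≈ 0.0807.
At steady state, accumulation factor R = 1/(1 − e^(−kτ)) ≈ 1.0878.
Each bolus raises the concentration by D/Vd = 1926/77 ≈ 25.013 μg/mL.
Cmax,ss = C₀/(1 − f) ≈ 25.013/0.9193 ≈ 27.209 μg/mL.
One interval later, Cmin,ss = Cmax,ss·e^(−kτ) ≈ 27.209 × 0.0807 ≈ 2.196 μg/mL.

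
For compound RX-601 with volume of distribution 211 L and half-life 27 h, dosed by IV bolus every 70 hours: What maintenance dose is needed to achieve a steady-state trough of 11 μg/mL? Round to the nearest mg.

τ/t½ = 70/27 ≈ 2.5926, so f = (1/2)^(70/27) ≈ 0.165788.
Cmin,ss = (D/Vd)·f/(1−f), so D = Cmin,ss·Vd·(1−f)/f.
D = 11 × 211 × (1−f)/f ≈ 11 × 211 × 5.03180 ≈ 11678.81 mg.

11679 mg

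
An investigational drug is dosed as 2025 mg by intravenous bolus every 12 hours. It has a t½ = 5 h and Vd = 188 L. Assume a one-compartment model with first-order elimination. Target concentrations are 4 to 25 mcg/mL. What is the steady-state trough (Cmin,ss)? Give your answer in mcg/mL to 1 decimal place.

Over one 12-h interval, 12/5 ≈ 2.4 half-lives elapse, leaving f ≈ 0.1895 of each dose.
Accumulation ratio R = 1/(1 − f) ≈ 1/0.8105 ≈ 1.2338.
Each bolus raises the concentration by D/Vd = 2025/188 ≈ 10.771 mcg/mL.
Cmax,ss = C₀/(1 − f) ≈ 10.771/0.8105 ≈ 13.289 mcg/mL.
Steady-state trough Cmin,ss = Cmax,ss·f ≈ 13.289 × 0.1895 ≈ 2.518 mcg/mL.
Trough 2.5 mcg/mL vs MEC 4 mcg/mL: subtherapeutic.

2.5 mcg/mL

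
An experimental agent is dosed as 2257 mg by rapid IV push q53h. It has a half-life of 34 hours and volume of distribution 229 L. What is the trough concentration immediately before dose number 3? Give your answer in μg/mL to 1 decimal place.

f = (1/2)^(τ/t½) = (1/2)^(53/34) ≈ 0.3394.
C₀ = D/Vd = 2257/229 ≈ 9.856 μg/mL.
Before the 3rd dose, 2 doses have been given. Superposition: Cmin = C₀·(f + f²).
≈ 9.856 × (0.3394 + 0.1152) ≈ 9.856 × 0.4546 ≈ 4.481 μg/mL.

4.5 μg/mL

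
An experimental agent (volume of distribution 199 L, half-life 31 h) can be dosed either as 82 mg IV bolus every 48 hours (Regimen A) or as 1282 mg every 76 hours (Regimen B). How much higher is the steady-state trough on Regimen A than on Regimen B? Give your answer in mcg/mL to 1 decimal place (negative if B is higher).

-1.2 mcg/mL

Regimen A: f = (1/2)^(48/31) ≈ 0.3419; Cmin,ss = (82/199)·f/(1−f) ≈ 0.214 mcg/mL.
Regimen B: f = (1/2)^(76/31) ≈ 0.1828; Cmin,ss = (1282/199)·f/(1−f) ≈ 1.441 mcg/mL.
Difference ≈ 0.214 − 1.441 ≈ -1.227 mcg/mL.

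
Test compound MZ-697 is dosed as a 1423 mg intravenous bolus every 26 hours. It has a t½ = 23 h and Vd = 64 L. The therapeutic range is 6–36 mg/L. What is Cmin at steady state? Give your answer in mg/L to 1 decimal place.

Over one 26-h interval, 26/23 ≈ 1.1304 half-lives elapse, leaving f ≈ 0.4568 of each dose.
At steady state, accumulation factor R = 1/(1 − e^(−kτ)) ≈ 1.8409.
Single-dose peak C₀ = D/Vd = 1423/64 ≈ 22.234 mg/L.
Cmax,ss = C₀/(1 − f) ≈ 22.234/0.5432 ≈ 40.932 mg/L.
Steady-state trough Cmin,ss = Cmax,ss·f ≈ 40.932 × 0.4568 ≈ 18.698 mg/L.
Trough 18.7 mg/L vs MEC 6 mg/L: adequate.

18.7 mg/L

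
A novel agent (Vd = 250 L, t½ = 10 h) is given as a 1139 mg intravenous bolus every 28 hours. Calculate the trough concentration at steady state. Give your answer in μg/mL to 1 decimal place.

0.8 μg/mL

Over one 28-h interval, 28/10 ≈ 2.8 half-lives elapse, leaving f ≈ 0.1436 of each dose.
Accumulation ratio R = 1/(1 − f) ≈ 1/0.8564 ≈ 1.1677.
Each bolus raises the concentration by D/Vd = 1139/250 ≈ 4.556 μg/mL.
Cmax,ss = C₀/(1 − f) ≈ 4.556/0.8564 ≈ 5.320 μg/mL.
Steady-state trough Cmin,ss = Cmax,ss·f ≈ 5.320 × 0.1436 ≈ 0.764 μg/mL.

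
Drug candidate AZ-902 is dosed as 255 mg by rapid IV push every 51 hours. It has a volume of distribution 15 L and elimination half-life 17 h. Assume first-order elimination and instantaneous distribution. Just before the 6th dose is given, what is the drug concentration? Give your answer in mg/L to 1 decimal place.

2.4 mg/L

f = (1/2)^(τ/t½) = (1/2)^(51/17) ≈ 0.1250.
C₀ = D/Vd = 255/15 ≈ 17.000 mg/L.
Before the 6th dose, 5 doses have been given. Superposition: Cmin = C₀·(f + f² + … + f^5).
≈ 17.000 × (0.1250 + 0.0156 + 0.0020 + 0.0002 + 0.0000) ≈ 17.000 × 0.1428 ≈ 2.428 mg/L.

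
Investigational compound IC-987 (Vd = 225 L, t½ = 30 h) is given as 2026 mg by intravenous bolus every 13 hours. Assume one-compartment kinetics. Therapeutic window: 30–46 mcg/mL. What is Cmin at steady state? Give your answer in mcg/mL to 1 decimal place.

25.7 mcg/mL

τ/t½ = 13/30 ≈ 0.43333, so fraction remaining f = (1/2)^(13/30) ≈ 0.7405.
At steady state, accumulation factor R = 1/(1 − e^(−kτ)) ≈ 3.8536.
Single-dose peak C₀ = D/Vd = 2026/225 ≈ 9.004 mcg/mL.
Steady-state peak Cmax,ss = C₀·R ≈ 9.004 × 3.8536 ≈ 34.698 mcg/mL.
One interval later, Cmin,ss = Cmax,ss·e^(−kτ) ≈ 34.698 × 0.7405 ≈ 25.694 mcg/mL.
Trough 25.7 mcg/mL vs MEC 30 mcg/mL: subtherapeutic.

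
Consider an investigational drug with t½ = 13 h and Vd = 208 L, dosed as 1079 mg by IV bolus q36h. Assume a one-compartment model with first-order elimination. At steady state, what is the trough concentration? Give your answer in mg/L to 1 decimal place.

0.9 mg/L

Over one 36-h interval, 36/13 ≈ 2.7692 half-lives elapse, leaving f ≈ 0.1467 of each dose.
Each bolus raises the concentration by D/Vd = 1079/208 ≈ 5.188 mg/L.
Steady-state trough Cmin,ss = C₀·f/(1−f) ≈ 5.188 × 0.1467/0.8533 ≈ 0.892 mg/L.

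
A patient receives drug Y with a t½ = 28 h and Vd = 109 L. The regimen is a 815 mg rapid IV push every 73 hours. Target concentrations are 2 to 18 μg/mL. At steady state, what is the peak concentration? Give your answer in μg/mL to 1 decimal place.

8.9 μg/mL

Over one 73-h interval, 73/28 ≈ 2.6071 half-lives elapse, leaving f ≈ 0.1641 of each dose.
Accumulation ratio R = 1/(1 − f) ≈ 1/0.8359 ≈ 1.1963.
Single-dose peak C₀ = D/Vd = 815/109 ≈ 7.477 μg/mL.
Steady-state peak Cmax,ss = C₀·R ≈ 7.477 × 1.1963 ≈ 8.945 μg/mL.
Peak 8.9 μg/mL vs MTC 18 μg/mL: below toxic threshold.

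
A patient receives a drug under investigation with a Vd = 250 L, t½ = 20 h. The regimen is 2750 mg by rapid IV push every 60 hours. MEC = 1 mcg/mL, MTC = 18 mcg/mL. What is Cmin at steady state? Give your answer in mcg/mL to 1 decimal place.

1.6 mcg/mL

τ = 60 h = 3 half-lives, so f = (1/2)^3 = 0.125.
At steady state, R = 1/(1 − 0.125) = 8/7.
Single-dose peak C₀ = D/Vd = 2750/250 = 11 mcg/mL.
Steady-state peak Cmax,ss = C₀·R = 11 × 8/7 ≈ 12.571 mcg/mL.
Steady-state trough Cmin,ss = Cmax,ss·f ≈ 12.571 × 0.125 ≈ 1.571 mcg/mL.
Trough 1.6 mcg/mL vs MEC 1 mcg/mL: adequate.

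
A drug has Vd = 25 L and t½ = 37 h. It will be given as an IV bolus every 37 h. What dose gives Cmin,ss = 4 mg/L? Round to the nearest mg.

100 mg

τ/t½ = 37/37 ≈ 1, so f = (1/2)^(37/37) ≈ 0.500000.
Cmin,ss = (D/Vd)·f/(1−f), so D = Cmin,ss·Vd·(1−f)/f.
D = 4 × 25 × (1−f)/f ≈ 4 × 25 × 1.00000 ≈ 100.00 mg.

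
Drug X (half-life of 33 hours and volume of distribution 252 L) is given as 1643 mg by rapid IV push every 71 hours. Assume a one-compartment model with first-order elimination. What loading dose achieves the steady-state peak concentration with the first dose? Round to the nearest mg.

f = (1/2)^(71/33) ≈ 0.225076; accumulation ratio R = 1/(1−f) ≈ 1.29045.
Loading dose to hit Cmax,ss on first dose: D_load = D_maint·R ≈ 1643 × 1.29045 ≈ 2120.21 mg.

2120 mg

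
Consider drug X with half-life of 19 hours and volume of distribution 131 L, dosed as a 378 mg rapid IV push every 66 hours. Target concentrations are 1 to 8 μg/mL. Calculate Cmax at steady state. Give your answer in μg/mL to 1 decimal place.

τ/t½ = 66/19 ≈ 3.4737, so fraction remaining f = (1/2)^(66/19) ≈ 0.0900.
At steady state, accumulation factor R = 1/(1 − e^(−kτ)) ≈ 1.0989.
Single-dose peak C₀ = D/Vd = 378/131 ≈ 2.885 μg/mL.
Steady-state peak Cmax,ss = C₀·R ≈ 2.885 × 1.0989 ≈ 3.170 μg/mL.
Peak 3.2 μg/mL vs MTC 8 μg/mL: below toxic threshold.

3.2 μg/mL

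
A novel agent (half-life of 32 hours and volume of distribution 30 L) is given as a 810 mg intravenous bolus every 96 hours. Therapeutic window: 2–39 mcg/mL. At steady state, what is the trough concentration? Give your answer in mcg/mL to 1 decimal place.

τ = 96 h = 3 half-lives, so f = (1/2)^3 = 0.125.
Accumulation ratio R = 1/(1 − f) = 1/0.875 = 8/7.
Single-dose peak C₀ = D/Vd = 810/30 = 27 mcg/mL.
Steady-state peak Cmax,ss = C₀·R = 27 × 8/7 ≈ 30.857 mcg/mL.
Steady-state trough Cmin,ss = Cmax,ss·f ≈ 30.857 × 0.125 ≈ 3.857 mcg/mL.
Trough 3.9 mcg/mL vs MEC 2 mcg/mL: adequate.

3.9 mcg/mL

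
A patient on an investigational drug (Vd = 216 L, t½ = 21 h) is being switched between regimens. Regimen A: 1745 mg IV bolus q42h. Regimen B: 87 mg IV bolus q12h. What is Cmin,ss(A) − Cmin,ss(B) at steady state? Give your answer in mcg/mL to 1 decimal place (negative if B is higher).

Regimen A: f = (1/2)^(42/21) ≈ 0.2500; Cmin,ss = (1745/216)·f/(1−f) ≈ 2.693 mcg/mL.
Regimen B: f = (1/2)^(12/21) ≈ 0.6730; Cmin,ss = (87/216)·f/(1−f) ≈ 0.829 mcg/mL.
Difference ≈ 2.693 − 0.829 ≈ 1.864 mcg/mL.

1.9 mcg/mL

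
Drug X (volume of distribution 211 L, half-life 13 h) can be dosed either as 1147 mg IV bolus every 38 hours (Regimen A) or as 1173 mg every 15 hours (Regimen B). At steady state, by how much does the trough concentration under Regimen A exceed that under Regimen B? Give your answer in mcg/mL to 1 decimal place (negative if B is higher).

Regimen A: f = (1/2)^(38/13) ≈ 0.1318; Cmin,ss = (1147/211)·f/(1−f) ≈ 0.825 mcg/mL.
Regimen B: f = (1/2)^(15/13) ≈ 0.4494; Cmin,ss = (1173/211)·f/(1−f) ≈ 4.537 mcg/mL.
Difference ≈ 0.825 − 4.537 ≈ -3.712 mcg/mL.

-3.7 mcg/mL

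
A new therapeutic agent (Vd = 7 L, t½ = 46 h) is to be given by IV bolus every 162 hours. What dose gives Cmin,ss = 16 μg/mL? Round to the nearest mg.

1174 mg

τ/t½ = 162/46 ≈ 3.5217, so f = (1/2)^(162/46) ≈ 0.087066.
Cmin,ss = (D/Vd)·f/(1−f), so D = Cmin,ss·Vd·(1−f)/f.
D = 16 × 7 × (1−f)/f ≈ 16 × 7 × 10.48554 ≈ 1174.38 mg.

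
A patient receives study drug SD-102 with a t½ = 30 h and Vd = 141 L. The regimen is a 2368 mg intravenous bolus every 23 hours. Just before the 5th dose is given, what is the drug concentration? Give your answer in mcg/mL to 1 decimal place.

f = (1/2)^(τ/t½) = (1/2)^(23/30) ≈ 0.5878.
C₀ = D/Vd = 2368/141 ≈ 16.794 mcg/mL.
Before the 5th dose, 4 doses have been given. Superposition: Cmin = C₀·(f + f² + … + f^4).
≈ 16.794 × (0.5878 + 0.3455 + 0.2031 + 0.1194) ≈ 16.794 × 1.2558 ≈ 21.090 mcg/mL.

21.1 mcg/mL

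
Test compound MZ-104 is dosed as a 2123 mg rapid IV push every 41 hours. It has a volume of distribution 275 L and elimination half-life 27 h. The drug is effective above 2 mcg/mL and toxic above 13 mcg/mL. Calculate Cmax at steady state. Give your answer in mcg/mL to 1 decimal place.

τ/t½ = 41/27 ≈ 1.5185, so fraction remaining f = (1/2)^(41/27) ≈ 0.3490.
Accumulation ratio R = 1/(1 − f) ≈ 1/0.6510 ≈ 1.5361.
Each bolus raises the concentration by D/Vd = 2123/275 ≈ 7.720 mcg/mL.
Steady-state peak Cmax,ss = C₀·R ≈ 7.720 × 1.5361 ≈ 11.859 mcg/mL.
Peak 11.9 mcg/mL vs MTC 13 mcg/mL: below toxic threshold.

11.9 mcg/mL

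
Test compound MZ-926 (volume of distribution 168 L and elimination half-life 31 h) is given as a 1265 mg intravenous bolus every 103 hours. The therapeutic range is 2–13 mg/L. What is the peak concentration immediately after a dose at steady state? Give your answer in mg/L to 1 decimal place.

k = ln2/t½ = ln2/31 ≈ 0.022360 h⁻¹; fraction remaining f = e^(−kτ) = e^(−0.022360×103) ≈ 0.1000.
Accumulation ratio R = 1/(1 − f) ≈ 1/0.9000 ≈ 1.1111.
Single-dose peak C₀ = D/Vd = 1265/168 ≈ 7.530 mg/L.
Steady-state peak Cmax,ss = C₀·R ≈ 7.530 × 1.1111 ≈ 8.367 mg/L.
Peak 8.4 mg/L vs MTC 13 mg/L: below toxic threshold.

8.4 mg/L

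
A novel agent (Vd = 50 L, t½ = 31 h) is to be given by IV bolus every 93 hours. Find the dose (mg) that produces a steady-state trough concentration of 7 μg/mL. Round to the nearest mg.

2450 mg

τ/t½ = 93/31 ≈ 3, so f = (1/2)^(93/31) ≈ 0.125000.
Cmin,ss = (D/Vd)·f/(1−f), so D = Cmin,ss·Vd·(1−f)/f.
D = 7 × 50 × (1−f)/f ≈ 7 × 50 × 7.00000 ≈ 2450.00 mg.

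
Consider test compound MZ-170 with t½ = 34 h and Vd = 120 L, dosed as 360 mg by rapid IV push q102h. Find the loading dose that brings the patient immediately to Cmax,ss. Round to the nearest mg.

411 mg

f = (1/2)^(102/34) ≈ 0.125000; accumulation ratio R = 1/(1−f) ≈ 1.14286.
Loading dose to hit Cmax,ss on first dose: D_load = D_maint·R ≈ 360 × 1.14286 ≈ 411.43 mg.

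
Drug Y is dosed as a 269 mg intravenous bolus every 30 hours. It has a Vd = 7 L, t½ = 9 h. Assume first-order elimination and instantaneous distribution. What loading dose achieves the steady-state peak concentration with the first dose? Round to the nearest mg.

f = (1/2)^(30/9) ≈ 0.099213; accumulation ratio R = 1/(1−f) ≈ 1.11014.
Loading dose to hit Cmax,ss on first dose: D_load = D_maint·R ≈ 269 × 1.11014 ≈ 298.63 mg.

299 mg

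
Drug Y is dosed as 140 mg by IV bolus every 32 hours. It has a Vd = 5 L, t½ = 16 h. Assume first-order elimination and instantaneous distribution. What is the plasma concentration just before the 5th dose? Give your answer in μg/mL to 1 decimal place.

9.3 μg/mL

f = (1/2)^(τ/t½) = (1/2)^(32/16) ≈ 0.2500.
C₀ = D/Vd = 140/5 ≈ 28.000 μg/mL.
Before the 5th dose, 4 doses have been given. Superposition: Cmin = C₀·(f + f² + … + f^4).
≈ 28.000 × (0.2500 + 0.0625 + 0.0156 + 0.0039) ≈ 28.000 × 0.3320 ≈ 9.296 μg/mL.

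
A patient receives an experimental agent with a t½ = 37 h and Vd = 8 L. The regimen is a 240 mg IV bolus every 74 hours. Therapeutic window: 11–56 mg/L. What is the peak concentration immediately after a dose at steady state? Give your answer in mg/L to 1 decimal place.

The dosing interval is 2 half-lives, so f = 2^(−2) = 0.25.
Accumulation ratio R = 1/(1 − f) = 1/0.75 = 4/3.
Single-dose peak C₀ = D/Vd = 240/8 = 30 mg/L.
Steady-state peak Cmax,ss = C₀·R = 30 × 4/3 ≈ 40.000 mg/L.
Peak 40.0 mg/L vs MTC 56 mg/L: below toxic threshold.

40.0 mg/L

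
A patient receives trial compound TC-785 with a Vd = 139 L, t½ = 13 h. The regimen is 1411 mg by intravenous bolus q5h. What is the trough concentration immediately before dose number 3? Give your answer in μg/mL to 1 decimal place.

f = (1/2)^(τ/t½) = (1/2)^(5/13) ≈ 0.7660.
C₀ = D/Vd = 1411/139 ≈ 10.151 μg/mL.
Before the 3rd dose, 2 doses have been given. Superposition: Cmin = C₀·(f + f²).
≈ 10.151 × (0.7660 + 0.5868) ≈ 10.151 × 1.3528 ≈ 13.732 μg/mL.

13.7 μg/mL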